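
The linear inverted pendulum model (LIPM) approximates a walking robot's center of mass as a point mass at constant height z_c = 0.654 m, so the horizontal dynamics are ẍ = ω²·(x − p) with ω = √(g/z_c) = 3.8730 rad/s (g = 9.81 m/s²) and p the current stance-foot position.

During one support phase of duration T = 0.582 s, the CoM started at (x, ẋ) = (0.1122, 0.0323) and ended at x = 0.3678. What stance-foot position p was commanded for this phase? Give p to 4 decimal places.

ωT = 3.8730·0.582 = 2.254086; cosh(ωT) = 4.815776, sinh(ωT) = 4.710806
x(T) = p + (x₀−p)·cosh(ωT) + (ẋ₀/ω)·sinh(ωT) ⇒ p·(1 − cosh) = x(T) − x₀·cosh − (ẋ₀/ω)·sinh
numerator   = 0.3678 − (0.1122)·4.815776 − (0.0323/3.8730)·4.710806 = -0.211817
denominator = 1 − 4.815776 = -3.815776
p = -0.211817 / -3.815776 = 0.0555

p = 0.0555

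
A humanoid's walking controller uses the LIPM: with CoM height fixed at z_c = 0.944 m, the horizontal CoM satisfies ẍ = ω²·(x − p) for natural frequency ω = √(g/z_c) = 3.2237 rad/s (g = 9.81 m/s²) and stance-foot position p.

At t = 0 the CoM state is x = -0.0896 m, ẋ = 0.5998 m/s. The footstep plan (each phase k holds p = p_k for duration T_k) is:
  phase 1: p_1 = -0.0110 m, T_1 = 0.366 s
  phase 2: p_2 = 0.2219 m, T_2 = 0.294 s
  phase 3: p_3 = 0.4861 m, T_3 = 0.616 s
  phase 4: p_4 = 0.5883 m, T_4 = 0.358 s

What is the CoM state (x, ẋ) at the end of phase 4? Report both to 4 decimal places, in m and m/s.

phase 1: p=-0.0110, T=0.366, ωT=1.179874, cosh=1.780641, sinh=1.473324; start (x,ẋ)=(-0.089600, 0.599800) → end (x,ẋ)=(0.123167, 0.694714)
phase 2: p=0.2219, T=0.294, ωT=0.947768, cosh=1.483775, sinh=1.096170; start (x,ẋ)=(0.123167, 0.694714) → end (x,ẋ)=(0.311630, 0.681905)
phase 3: p=0.4861, T=0.616, ωT=1.985799, cosh=3.711069, sinh=3.573798; start (x,ẋ)=(0.311630, 0.681905) → end (x,ẋ)=(0.594590, 0.520552)
phase 4: p=0.5883, T=0.358, ωT=1.154085, cosh=1.743233, sinh=1.427887; start (x,ẋ)=(0.594590, 0.520552) → end (x,ẋ)=(0.829836, 0.936399)

x = 0.8298, ẋ = 0.9364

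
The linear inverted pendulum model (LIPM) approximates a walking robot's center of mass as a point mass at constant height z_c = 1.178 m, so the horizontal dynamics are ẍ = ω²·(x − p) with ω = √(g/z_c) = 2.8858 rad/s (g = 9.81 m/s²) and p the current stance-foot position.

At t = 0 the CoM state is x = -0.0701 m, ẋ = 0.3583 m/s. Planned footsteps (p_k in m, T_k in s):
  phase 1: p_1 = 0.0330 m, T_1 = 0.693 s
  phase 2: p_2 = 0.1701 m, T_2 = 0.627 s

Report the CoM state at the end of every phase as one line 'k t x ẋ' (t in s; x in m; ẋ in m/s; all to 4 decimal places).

1 0.6930 0.0954 0.2689
2 1.3200 0.2128 0.2026

phase 1: p=0.0330, T=0.693, ωT=1.999859, cosh=3.761686, sinh=3.626331; start (x,ẋ)=(-0.070100, 0.358300) → end (x,ẋ)=(0.095414, 0.268884)
phase 2: p=0.1701, T=0.627, ωT=1.809397, cosh=3.135257, sinh=2.971504; start (x,ẋ)=(0.095414, 0.268884) → end (x,ẋ)=(0.212811, 0.202579)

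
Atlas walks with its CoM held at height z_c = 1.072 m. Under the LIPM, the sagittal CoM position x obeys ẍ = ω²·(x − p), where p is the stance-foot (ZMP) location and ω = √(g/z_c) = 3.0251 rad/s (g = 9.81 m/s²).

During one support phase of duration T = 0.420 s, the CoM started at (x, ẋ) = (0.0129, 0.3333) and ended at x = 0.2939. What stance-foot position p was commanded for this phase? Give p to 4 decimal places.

ωT = 3.0251·0.420 = 1.270542; cosh(ωT) = 1.921731, sinh(ωT) = 1.641052
x(T) = p + (x₀−p)·cosh(ωT) + (ẋ₀/ω)·sinh(ωT) ⇒ p·(1 − cosh) = x(T) − x₀·cosh − (ẋ₀/ω)·sinh
numerator   = 0.2939 − (0.0129)·1.921731 − (0.3333/3.0251)·1.641052 = 0.088302
denominator = 1 − 1.921731 = -0.921731
p = 0.088302 / -0.921731 = -0.0958

p = -0.0958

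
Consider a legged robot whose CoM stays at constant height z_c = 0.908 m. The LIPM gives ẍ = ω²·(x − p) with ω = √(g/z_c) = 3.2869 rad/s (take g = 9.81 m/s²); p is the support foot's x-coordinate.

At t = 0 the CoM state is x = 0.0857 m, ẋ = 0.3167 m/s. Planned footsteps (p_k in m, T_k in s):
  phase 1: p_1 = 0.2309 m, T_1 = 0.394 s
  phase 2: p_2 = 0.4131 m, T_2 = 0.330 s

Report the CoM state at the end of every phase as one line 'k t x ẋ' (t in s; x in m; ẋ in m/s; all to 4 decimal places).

phase 1: p=0.2309, T=0.394, ωT=1.295039, cosh=1.962512, sinh=1.688625; start (x,ẋ)=(0.085700, 0.316700) → end (x,ẋ)=(0.108646, -0.184382)
phase 2: p=0.4131, T=0.330, ωT=1.084677, cosh=1.648248, sinh=1.310237; start (x,ẋ)=(0.108646, -0.184382) → end (x,ẋ)=(-0.162215, -1.615074)

1 0.3940 0.1086 -0.1844
2 0.7240 -0.1622 -1.6151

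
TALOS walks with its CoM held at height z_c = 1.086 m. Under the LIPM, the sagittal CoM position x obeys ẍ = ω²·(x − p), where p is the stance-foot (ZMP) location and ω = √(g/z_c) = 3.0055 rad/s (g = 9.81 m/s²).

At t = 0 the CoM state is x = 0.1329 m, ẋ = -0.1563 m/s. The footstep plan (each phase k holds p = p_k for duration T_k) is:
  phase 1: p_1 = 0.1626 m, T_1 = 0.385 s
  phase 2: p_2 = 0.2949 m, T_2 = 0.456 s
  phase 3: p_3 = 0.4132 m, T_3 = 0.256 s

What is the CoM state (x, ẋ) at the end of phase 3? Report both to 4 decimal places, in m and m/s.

phase 1: p=0.1626, T=0.385, ωT=1.157118, cosh=1.747571, sinh=1.433180; start (x,ẋ)=(0.132900, -0.156300) → end (x,ẋ)=(0.036165, -0.401076)
phase 2: p=0.2949, T=0.456, ωT=1.370508, cosh=2.095664, sinh=1.841686; start (x,ẋ)=(0.036165, -0.401076) → end (x,ẋ)=(-0.493090, -2.272667)
phase 3: p=0.4132, T=0.256, ωT=0.769408, cosh=1.310888, sinh=0.847600; start (x,ẋ)=(-0.493090, -2.272667) → end (x,ẋ)=(-1.415773, -5.287950)

x = -1.4158, ẋ = -5.2879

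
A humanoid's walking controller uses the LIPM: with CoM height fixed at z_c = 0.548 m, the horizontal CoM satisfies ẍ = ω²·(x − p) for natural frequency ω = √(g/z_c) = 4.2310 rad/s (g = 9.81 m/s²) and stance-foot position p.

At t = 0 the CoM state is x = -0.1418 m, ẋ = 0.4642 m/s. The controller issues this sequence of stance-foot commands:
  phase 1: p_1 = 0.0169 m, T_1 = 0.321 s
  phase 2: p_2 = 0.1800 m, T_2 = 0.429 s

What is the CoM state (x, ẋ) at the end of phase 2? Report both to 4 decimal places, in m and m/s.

phase 1: p=0.0169, T=0.321, ωT=1.358151, cosh=2.073066, sinh=1.815930; start (x,ẋ)=(-0.141800, 0.464200) → end (x,ẋ)=(-0.112863, -0.257007)
phase 2: p=0.1800, T=0.429, ωT=1.815099, cosh=3.152253, sinh=2.989431; start (x,ẋ)=(-0.112863, -0.257007) → end (x,ẋ)=(-0.924766, -4.514359)

x = -0.9248, ẋ = -4.5144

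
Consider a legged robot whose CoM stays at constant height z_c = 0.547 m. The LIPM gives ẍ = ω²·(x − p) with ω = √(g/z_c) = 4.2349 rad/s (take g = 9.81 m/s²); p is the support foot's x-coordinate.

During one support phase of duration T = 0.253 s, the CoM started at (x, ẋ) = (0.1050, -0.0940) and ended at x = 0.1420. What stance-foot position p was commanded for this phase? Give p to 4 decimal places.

ωT = 4.2349·0.253 = 1.071430; cosh(ωT) = 1.631035, sinh(ωT) = 1.288516
x(T) = p + (x₀−p)·cosh(ωT) + (ẋ₀/ω)·sinh(ωT) ⇒ p·(1 − cosh) = x(T) − x₀·cosh − (ẋ₀/ω)·sinh
numerator   = 0.1420 − (0.1050)·1.631035 − (-0.0940/4.2349)·1.288516 = -0.000658
denominator = 1 − 1.631035 = -0.631035
p = -0.000658 / -0.631035 = 0.0010

p = 0.0010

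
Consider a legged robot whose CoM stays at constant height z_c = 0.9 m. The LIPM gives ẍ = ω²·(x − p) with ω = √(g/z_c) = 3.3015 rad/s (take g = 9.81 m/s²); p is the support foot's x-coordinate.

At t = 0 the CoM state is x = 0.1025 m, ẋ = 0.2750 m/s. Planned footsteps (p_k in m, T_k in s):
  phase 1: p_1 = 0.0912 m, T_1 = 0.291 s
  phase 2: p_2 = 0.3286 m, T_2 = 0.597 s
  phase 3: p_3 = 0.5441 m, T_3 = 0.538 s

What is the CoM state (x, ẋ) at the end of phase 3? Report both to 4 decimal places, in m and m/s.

x = 0.0948, ẋ = -1.3424

phase 1: p=0.0912, T=0.291, ωT=0.960736, cosh=1.498116, sinh=1.115505; start (x,ẋ)=(0.102500, 0.275000) → end (x,ẋ)=(0.201045, 0.453598)
phase 2: p=0.3286, T=0.597, ωT=1.970995, cosh=3.658568, sinh=3.519250; start (x,ẋ)=(0.201045, 0.453598) → end (x,ẋ)=(0.345447, 0.177485)
phase 3: p=0.5441, T=0.538, ωT=1.776207, cosh=3.038343, sinh=2.869064; start (x,ẋ)=(0.345447, 0.177485) → end (x,ẋ)=(0.094762, -1.342423)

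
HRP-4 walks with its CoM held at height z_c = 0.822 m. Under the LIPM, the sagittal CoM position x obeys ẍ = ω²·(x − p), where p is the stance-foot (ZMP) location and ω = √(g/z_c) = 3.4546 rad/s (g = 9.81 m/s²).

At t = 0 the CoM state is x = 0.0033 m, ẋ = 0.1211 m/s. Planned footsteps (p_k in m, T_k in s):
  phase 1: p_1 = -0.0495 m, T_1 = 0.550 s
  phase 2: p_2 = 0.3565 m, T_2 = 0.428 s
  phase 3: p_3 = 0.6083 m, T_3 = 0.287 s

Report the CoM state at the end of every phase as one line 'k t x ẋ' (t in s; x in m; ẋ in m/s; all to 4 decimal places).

1 0.5500 0.2455 1.0100
2 0.9780 0.7084 1.5333
3 1.2650 1.2776 2.7527

phase 1: p=-0.0495, T=0.550, ωT=1.900030, cosh=3.417830, sinh=3.268265; start (x,ẋ)=(0.003300, 0.121100) → end (x,ẋ)=(0.245529, 1.010040)
phase 2: p=0.3565, T=0.428, ωT=1.478569, cosh=2.307313, sinh=2.079350; start (x,ẋ)=(0.245529, 1.010040) → end (x,ẋ)=(0.708407, 1.533342)
phase 3: p=0.6083, T=0.287, ωT=0.991470, cosh=1.533112, sinh=1.162082; start (x,ẋ)=(0.708407, 1.533342) → end (x,ẋ)=(1.277571, 2.752669)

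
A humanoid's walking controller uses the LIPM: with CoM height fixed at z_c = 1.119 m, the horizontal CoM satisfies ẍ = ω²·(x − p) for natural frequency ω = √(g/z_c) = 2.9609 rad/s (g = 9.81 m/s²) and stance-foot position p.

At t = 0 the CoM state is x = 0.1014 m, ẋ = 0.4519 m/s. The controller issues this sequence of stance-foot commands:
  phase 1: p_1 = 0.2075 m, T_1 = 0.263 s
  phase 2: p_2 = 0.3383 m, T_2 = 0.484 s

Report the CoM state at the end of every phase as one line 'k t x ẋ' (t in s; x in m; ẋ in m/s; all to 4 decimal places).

phase 1: p=0.2075, T=0.263, ωT=0.778717, cosh=1.318835, sinh=0.859840; start (x,ẋ)=(0.101400, 0.451900) → end (x,ẋ)=(0.198803, 0.325861)
phase 2: p=0.3383, T=0.484, ωT=1.433076, cosh=2.215073, sinh=1.976498; start (x,ẋ)=(0.198803, 0.325861) → end (x,ẋ)=(0.246826, -0.094562)

1 0.2630 0.1988 0.3259
2 0.7470 0.2468 -0.0946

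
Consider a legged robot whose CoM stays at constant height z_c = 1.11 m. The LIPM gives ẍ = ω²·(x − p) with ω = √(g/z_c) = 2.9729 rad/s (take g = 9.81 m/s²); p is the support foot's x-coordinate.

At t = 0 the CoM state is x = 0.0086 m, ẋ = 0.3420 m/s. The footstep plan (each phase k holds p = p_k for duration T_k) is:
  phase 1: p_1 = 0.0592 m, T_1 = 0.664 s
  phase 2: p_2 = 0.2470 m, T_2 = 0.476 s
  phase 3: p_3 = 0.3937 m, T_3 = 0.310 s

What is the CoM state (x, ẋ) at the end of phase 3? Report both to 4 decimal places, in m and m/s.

phase 1: p=0.0592, T=0.664, ωT=1.974006, cosh=3.669178, sinh=3.530279; start (x,ẋ)=(0.008600, 0.342000) → end (x,ẋ)=(0.279660, 0.723804)
phase 2: p=0.2470, T=0.476, ωT=1.415100, cosh=2.179901, sinh=1.936999; start (x,ẋ)=(0.279660, 0.723804) → end (x,ẋ)=(0.789791, 1.765892)
phase 3: p=0.3937, T=0.310, ωT=0.921599, cosh=1.455594, sinh=1.057712; start (x,ẋ)=(0.789791, 1.765892) → end (x,ẋ)=(1.598525, 3.815920)

x = 1.5985, ẋ = 3.8159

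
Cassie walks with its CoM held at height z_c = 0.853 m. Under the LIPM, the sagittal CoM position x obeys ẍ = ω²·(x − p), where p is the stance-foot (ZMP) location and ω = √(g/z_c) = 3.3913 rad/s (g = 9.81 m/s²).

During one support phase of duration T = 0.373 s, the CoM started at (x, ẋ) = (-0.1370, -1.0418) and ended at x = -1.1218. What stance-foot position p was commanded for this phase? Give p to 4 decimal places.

ωT = 3.3913·0.373 = 1.264955; cosh(ωT) = 1.912592, sinh(ωT) = 1.630340
x(T) = p + (x₀−p)·cosh(ωT) + (ẋ₀/ω)·sinh(ωT) ⇒ p·(1 − cosh) = x(T) − x₀·cosh − (ẋ₀/ω)·sinh
numerator   = -1.1218 − (-0.1370)·1.912592 − (-1.0418/3.3913)·1.630340 = -0.358938
denominator = 1 − 1.912592 = -0.912592
p = -0.358938 / -0.912592 = 0.3933

p = 0.3933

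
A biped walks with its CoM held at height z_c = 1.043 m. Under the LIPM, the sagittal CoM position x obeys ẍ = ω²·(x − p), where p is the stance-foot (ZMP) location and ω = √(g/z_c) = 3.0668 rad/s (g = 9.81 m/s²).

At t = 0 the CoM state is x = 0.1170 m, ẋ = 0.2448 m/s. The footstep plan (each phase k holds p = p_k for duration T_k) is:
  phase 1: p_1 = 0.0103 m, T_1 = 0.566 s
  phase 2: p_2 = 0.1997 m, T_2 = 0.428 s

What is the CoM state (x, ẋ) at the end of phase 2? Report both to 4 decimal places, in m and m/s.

x = 1.7891, ẋ = 5.0267

phase 1: p=0.0103, T=0.566, ωT=1.735809, cosh=2.924886, sinh=2.748629; start (x,ẋ)=(0.117000, 0.244800) → end (x,ẋ)=(0.541788, 1.615439)
phase 2: p=0.1997, T=0.428, ωT=1.312590, cosh=1.992454, sinh=1.723332; start (x,ẋ)=(0.541788, 1.615439) → end (x,ẋ)=(1.789061, 5.026664)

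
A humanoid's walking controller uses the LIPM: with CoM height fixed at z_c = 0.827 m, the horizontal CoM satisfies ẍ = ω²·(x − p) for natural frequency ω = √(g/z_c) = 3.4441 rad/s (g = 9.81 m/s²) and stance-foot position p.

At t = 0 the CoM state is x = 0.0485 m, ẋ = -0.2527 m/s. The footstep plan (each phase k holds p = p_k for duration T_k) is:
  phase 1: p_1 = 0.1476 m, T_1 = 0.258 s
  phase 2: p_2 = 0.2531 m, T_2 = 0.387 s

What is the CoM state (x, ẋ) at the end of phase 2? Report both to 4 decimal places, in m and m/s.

x = -0.7574, ẋ = -3.3748

phase 1: p=0.1476, T=0.258, ωT=0.888578, cosh=1.421455, sinh=1.010214; start (x,ẋ)=(0.048500, -0.252700) → end (x,ẋ)=(-0.067387, -0.703998)
phase 2: p=0.2531, T=0.387, ωT=1.332867, cosh=2.027809, sinh=1.764089; start (x,ẋ)=(-0.067387, -0.703998) → end (x,ẋ)=(-0.757379, -3.374759)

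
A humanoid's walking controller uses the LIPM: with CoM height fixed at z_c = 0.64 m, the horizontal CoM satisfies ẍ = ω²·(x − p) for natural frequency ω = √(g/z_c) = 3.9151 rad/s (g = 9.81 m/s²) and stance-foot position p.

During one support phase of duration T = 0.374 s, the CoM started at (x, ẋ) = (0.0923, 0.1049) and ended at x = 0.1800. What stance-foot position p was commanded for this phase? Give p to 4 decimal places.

ωT = 3.9151·0.374 = 1.464247; cosh(ωT) = 2.277770, sinh(ωT) = 2.046518
x(T) = p + (x₀−p)·cosh(ωT) + (ẋ₀/ω)·sinh(ωT) ⇒ p·(1 − cosh) = x(T) − x₀·cosh − (ẋ₀/ω)·sinh
numerator   = 0.1800 − (0.0923)·2.277770 − (0.1049/3.9151)·2.046518 = -0.085072
denominator = 1 − 2.277770 = -1.277770
p = -0.085072 / -1.277770 = 0.0666

p = 0.0666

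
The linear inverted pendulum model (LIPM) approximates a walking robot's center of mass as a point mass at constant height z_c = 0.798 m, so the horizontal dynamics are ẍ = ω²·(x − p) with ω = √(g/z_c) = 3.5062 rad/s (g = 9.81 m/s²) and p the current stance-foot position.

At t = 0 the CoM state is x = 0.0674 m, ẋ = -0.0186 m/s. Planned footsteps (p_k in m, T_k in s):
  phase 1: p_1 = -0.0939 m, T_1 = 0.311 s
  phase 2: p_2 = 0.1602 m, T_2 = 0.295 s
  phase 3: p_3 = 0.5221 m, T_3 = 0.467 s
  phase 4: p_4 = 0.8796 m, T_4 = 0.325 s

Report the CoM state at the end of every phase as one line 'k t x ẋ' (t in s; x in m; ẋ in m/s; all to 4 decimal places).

1 0.3110 0.1662 0.7156
2 0.6060 0.4205 1.1595
3 1.0730 1.0690 2.2123
4 1.3980 2.0909 4.7423

phase 1: p=-0.0939, T=0.311, ωT=1.090428, cosh=1.655810, sinh=1.319738; start (x,ẋ)=(0.067400, -0.018600) → end (x,ẋ)=(0.166181, 0.715580)
phase 2: p=0.1602, T=0.295, ωT=1.034329, cosh=1.584341, sinh=1.228877; start (x,ẋ)=(0.166181, 0.715580) → end (x,ẋ)=(0.420477, 1.159493)
phase 3: p=0.5221, T=0.467, ωT=1.637395, cosh=2.668123, sinh=2.473637; start (x,ẋ)=(0.420477, 1.159493) → end (x,ẋ)=(1.068985, 2.212290)
phase 4: p=0.8796, T=0.325, ωT=1.139515, cosh=1.722613, sinh=1.402639; start (x,ẋ)=(1.068985, 2.212290) → end (x,ẋ)=(2.090854, 4.742303)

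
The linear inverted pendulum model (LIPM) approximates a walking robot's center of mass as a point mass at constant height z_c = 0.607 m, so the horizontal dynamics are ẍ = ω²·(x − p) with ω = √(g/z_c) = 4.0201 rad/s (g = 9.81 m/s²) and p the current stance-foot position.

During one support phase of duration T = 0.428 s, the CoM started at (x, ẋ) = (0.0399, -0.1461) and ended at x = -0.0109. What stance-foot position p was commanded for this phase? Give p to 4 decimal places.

p = 0.0147

ωT = 4.0201·0.428 = 1.720603; cosh(ωT) = 2.883427, sinh(ωT) = 2.704469
x(T) = p + (x₀−p)·cosh(ωT) + (ẋ₀/ω)·sinh(ωT) ⇒ p·(1 − cosh) = x(T) − x₀·cosh − (ẋ₀/ω)·sinh
numerator   = -0.0109 − (0.0399)·2.883427 − (-0.1461/4.0201)·2.704469 = -0.027662
denominator = 1 − 2.883427 = -1.883427
p = -0.027662 / -1.883427 = 0.0147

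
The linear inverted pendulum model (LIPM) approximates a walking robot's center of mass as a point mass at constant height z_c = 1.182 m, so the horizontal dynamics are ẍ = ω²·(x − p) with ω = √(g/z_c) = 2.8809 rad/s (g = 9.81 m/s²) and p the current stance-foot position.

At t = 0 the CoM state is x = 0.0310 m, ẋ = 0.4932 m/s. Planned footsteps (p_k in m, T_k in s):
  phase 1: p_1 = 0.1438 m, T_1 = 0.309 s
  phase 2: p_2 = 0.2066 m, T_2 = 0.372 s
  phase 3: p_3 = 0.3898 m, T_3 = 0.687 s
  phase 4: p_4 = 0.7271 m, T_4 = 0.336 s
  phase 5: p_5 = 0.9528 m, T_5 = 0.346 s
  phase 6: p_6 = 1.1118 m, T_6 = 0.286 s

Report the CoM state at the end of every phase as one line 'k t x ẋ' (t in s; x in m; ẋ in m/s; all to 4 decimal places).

phase 1: p=0.1438, T=0.309, ωT=0.890198, cosh=1.423093, sinh=1.012519; start (x,ẋ)=(0.031000, 0.493200) → end (x,ẋ)=(0.156615, 0.372836)
phase 2: p=0.2066, T=0.372, ωT=1.071695, cosh=1.631376, sinh=1.288948; start (x,ẋ)=(0.156615, 0.372836) → end (x,ẋ)=(0.291866, 0.422624)
phase 3: p=0.3898, T=0.687, ωT=1.979178, cosh=3.687488, sinh=3.549306; start (x,ẋ)=(0.291866, 0.422624) → end (x,ẋ)=(0.549349, 0.557031)
phase 4: p=0.7271, T=0.336, ωT=0.967982, cosh=1.506238, sinh=1.126389; start (x,ẋ)=(0.549349, 0.557031) → end (x,ẋ)=(0.677155, 0.262216)
phase 5: p=0.9528, T=0.346, ωT=0.996791, cosh=1.539318, sinh=1.170256; start (x,ẋ)=(0.677155, 0.262216) → end (x,ẋ)=(0.635011, -0.525672)
phase 6: p=1.1118, T=0.286, ωT=0.823937, cosh=1.359079, sinh=0.920378; start (x,ẋ)=(0.635011, -0.525672) → end (x,ẋ)=(0.295866, -1.978644)

1 0.3090 0.1566 0.3728
2 0.6810 0.2919 0.4226
3 1.3680 0.5493 0.5570
4 1.7040 0.6772 0.2622
5 2.0500 0.6350 -0.5257
6 2.3360 0.2959 -1.9786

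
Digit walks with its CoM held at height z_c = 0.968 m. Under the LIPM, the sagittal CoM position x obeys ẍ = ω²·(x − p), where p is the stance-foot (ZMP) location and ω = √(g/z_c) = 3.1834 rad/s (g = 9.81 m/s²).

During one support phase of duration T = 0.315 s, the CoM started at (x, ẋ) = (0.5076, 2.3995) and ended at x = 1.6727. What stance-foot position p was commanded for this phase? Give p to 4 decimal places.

p = 0.0023

ωT = 3.1834·0.315 = 1.002771; cosh(ωT) = 1.546343, sinh(ωT) = 1.179482
x(T) = p + (x₀−p)·cosh(ωT) + (ẋ₀/ω)·sinh(ωT) ⇒ p·(1 − cosh) = x(T) − x₀·cosh − (ẋ₀/ω)·sinh
numerator   = 1.6727 − (0.5076)·1.546343 − (2.3995/3.1834)·1.179482 = -0.001263
denominator = 1 − 1.546343 = -0.546343
p = -0.001263 / -0.546343 = 0.0023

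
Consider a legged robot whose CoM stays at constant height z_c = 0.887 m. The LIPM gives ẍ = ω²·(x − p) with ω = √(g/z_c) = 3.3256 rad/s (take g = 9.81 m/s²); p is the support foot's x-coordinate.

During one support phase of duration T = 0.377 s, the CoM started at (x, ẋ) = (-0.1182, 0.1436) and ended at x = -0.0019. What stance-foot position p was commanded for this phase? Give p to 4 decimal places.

p = -0.1705

ωT = 3.3256·0.377 = 1.253751; cosh(ωT) = 1.894446, sinh(ωT) = 1.609014
x(T) = p + (x₀−p)·cosh(ωT) + (ẋ₀/ω)·sinh(ωT) ⇒ p·(1 − cosh) = x(T) − x₀·cosh − (ẋ₀/ω)·sinh
numerator   = -0.0019 − (-0.1182)·1.894446 − (0.1436/3.3256)·1.609014 = 0.152546
denominator = 1 − 1.894446 = -0.894446
p = 0.152546 / -0.894446 = -0.1705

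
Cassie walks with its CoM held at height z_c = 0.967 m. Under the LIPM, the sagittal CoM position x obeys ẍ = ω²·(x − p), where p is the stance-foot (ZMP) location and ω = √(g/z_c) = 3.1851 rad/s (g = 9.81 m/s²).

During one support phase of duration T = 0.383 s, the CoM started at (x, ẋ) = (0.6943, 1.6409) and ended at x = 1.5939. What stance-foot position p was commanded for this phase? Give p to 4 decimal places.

p = 0.5715

ωT = 3.1851·0.383 = 1.219893; cosh(ωT) = 1.841044, sinh(ωT) = 1.545782
x(T) = p + (x₀−p)·cosh(ωT) + (ẋ₀/ω)·sinh(ωT) ⇒ p·(1 − cosh) = x(T) − x₀·cosh − (ẋ₀/ω)·sinh
numerator   = 1.5939 − (0.6943)·1.841044 − (1.6409/3.1851)·1.545782 = -0.480693
denominator = 1 − 1.841044 = -0.841044
p = -0.480693 / -0.841044 = 0.5715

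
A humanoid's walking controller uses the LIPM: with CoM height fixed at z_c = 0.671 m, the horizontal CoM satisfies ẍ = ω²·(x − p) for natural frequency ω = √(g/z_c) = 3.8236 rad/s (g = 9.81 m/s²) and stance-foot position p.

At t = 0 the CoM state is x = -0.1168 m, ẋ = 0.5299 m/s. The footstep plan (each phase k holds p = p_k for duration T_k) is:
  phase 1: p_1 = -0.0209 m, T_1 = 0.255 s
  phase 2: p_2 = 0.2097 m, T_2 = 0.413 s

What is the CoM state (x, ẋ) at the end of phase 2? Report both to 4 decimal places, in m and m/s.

x = -0.1080, ẋ = -0.9633

phase 1: p=-0.0209, T=0.255, ωT=0.975018, cosh=1.514200, sinh=1.137015; start (x,ẋ)=(-0.116800, 0.529900) → end (x,ẋ)=(-0.008537, 0.385450)
phase 2: p=0.2097, T=0.413, ωT=1.579147, cosh=2.528483, sinh=2.322332; start (x,ẋ)=(-0.008537, 0.385450) → end (x,ẋ)=(-0.107998, -0.963265)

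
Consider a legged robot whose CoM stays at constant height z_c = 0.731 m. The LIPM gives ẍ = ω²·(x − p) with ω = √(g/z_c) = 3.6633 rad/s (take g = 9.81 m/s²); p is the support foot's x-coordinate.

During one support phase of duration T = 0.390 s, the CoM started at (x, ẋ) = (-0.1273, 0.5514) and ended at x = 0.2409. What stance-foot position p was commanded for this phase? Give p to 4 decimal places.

p = -0.1871

ωT = 3.6633·0.390 = 1.428687; cosh(ωT) = 2.206420, sinh(ωT) = 1.966796
x(T) = p + (x₀−p)·cosh(ωT) + (ẋ₀/ω)·sinh(ωT) ⇒ p·(1 − cosh) = x(T) − x₀·cosh − (ẋ₀/ω)·sinh
numerator   = 0.2409 − (-0.1273)·2.206420 − (0.5514/3.6633)·1.966796 = 0.225735
denominator = 1 − 2.206420 = -1.206420
p = 0.225735 / -1.206420 = -0.1871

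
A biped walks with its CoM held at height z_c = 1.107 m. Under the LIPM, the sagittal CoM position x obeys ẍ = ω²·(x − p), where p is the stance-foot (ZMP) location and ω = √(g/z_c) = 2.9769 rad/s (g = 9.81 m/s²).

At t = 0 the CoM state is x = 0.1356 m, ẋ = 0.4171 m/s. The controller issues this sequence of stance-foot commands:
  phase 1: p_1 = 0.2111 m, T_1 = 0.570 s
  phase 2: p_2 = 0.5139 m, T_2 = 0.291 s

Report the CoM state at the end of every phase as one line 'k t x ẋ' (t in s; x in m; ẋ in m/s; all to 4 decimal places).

1 0.5700 0.3676 0.5836
2 0.8610 0.5011 0.3904

phase 1: p=0.2111, T=0.570, ωT=1.696833, cosh=2.819951, sinh=2.636688; start (x,ẋ)=(0.135600, 0.417100) → end (x,ẋ)=(0.367626, 0.583590)
phase 2: p=0.5139, T=0.291, ωT=0.866278, cosh=1.399278, sinh=0.978765; start (x,ẋ)=(0.367626, 0.583590) → end (x,ẋ)=(0.501098, 0.390409)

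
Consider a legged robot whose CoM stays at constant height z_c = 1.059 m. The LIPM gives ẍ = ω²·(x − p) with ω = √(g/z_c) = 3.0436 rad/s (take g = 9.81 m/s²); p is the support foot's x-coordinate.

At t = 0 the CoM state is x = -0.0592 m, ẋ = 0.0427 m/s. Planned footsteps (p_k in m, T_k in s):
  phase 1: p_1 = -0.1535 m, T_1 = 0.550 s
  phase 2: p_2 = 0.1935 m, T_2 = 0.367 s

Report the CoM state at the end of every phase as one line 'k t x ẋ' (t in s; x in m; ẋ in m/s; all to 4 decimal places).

phase 1: p=-0.1535, T=0.550, ωT=1.673980, cosh=2.760426, sinh=2.572927; start (x,ẋ)=(-0.059200, 0.042700) → end (x,ẋ)=(0.142905, 0.856330)
phase 2: p=0.1935, T=0.367, ωT=1.117001, cosh=1.691468, sinh=1.364209; start (x,ẋ)=(0.142905, 0.856330) → end (x,ẋ)=(0.491746, 1.238378)

1 0.5500 0.1429 0.8563
2 0.9170 0.4917 1.2384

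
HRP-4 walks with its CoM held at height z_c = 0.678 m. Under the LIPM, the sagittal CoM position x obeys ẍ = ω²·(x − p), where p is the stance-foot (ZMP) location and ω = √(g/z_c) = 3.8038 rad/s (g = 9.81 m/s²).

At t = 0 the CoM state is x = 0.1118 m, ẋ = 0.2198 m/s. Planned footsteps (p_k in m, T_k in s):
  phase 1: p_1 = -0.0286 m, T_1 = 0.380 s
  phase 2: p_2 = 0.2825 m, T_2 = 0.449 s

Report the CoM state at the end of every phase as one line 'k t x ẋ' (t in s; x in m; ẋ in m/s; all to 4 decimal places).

phase 1: p=-0.0286, T=0.380, ωT=1.445444, cosh=2.239689, sinh=2.004047; start (x,ẋ)=(0.111800, 0.219800) → end (x,ẋ)=(0.401655, 1.562552)
phase 2: p=0.2825, T=0.449, ωT=1.707906, cosh=2.849321, sinh=2.668076; start (x,ẋ)=(0.401655, 1.562552) → end (x,ẋ)=(1.718022, 5.661494)

1 0.3800 0.4017 1.5626
2 0.8290 1.7180 5.6615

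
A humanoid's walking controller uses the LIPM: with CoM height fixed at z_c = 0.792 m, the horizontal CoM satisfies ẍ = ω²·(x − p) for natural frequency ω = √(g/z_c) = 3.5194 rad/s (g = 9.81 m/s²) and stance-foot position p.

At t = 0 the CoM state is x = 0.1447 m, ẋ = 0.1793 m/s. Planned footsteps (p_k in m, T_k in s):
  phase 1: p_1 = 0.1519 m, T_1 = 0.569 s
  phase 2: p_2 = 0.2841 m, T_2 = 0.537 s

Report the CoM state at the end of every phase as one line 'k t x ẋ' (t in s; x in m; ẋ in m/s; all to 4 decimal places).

phase 1: p=0.1519, T=0.569, ωT=2.002539, cosh=3.771415, sinh=3.636423; start (x,ẋ)=(0.144700, 0.179300) → end (x,ẋ)=(0.310008, 0.584069)
phase 2: p=0.2841, T=0.537, ωT=1.889918, cosh=3.384954, sinh=3.233870; start (x,ẋ)=(0.310008, 0.584069) → end (x,ẋ)=(0.908480, 2.271909)

1 0.5690 0.3100 0.5841
2 1.1060 0.9085 2.2719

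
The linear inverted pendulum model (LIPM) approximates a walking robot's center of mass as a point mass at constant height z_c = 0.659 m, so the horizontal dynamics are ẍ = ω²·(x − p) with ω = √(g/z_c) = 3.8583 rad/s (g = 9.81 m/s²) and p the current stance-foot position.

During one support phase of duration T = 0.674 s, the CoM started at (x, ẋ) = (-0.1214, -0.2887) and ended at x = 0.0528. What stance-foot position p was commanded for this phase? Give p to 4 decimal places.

p = -0.2384

ωT = 3.8583·0.674 = 2.600494; cosh(ωT) = 6.772315, sinh(ωT) = 6.698078
x(T) = p + (x₀−p)·cosh(ωT) + (ẋ₀/ω)·sinh(ωT) ⇒ p·(1 − cosh) = x(T) − x₀·cosh − (ẋ₀/ω)·sinh
numerator   = 0.0528 − (-0.1214)·6.772315 − (-0.2887/3.8583)·6.698078 = 1.376147
denominator = 1 − 6.772315 = -5.772315
p = 1.376147 / -5.772315 = -0.2384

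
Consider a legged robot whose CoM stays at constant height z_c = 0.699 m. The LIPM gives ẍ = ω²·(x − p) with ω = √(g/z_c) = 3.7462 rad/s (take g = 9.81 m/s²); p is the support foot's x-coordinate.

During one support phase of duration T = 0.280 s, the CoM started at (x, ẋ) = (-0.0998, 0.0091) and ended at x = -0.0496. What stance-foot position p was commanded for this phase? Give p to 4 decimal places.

ωT = 3.7462·0.280 = 1.048936; cosh(ωT) = 1.602461, sinh(ωT) = 1.252151
x(T) = p + (x₀−p)·cosh(ωT) + (ẋ₀/ω)·sinh(ωT) ⇒ p·(1 − cosh) = x(T) − x₀·cosh − (ẋ₀/ω)·sinh
numerator   = -0.0496 − (-0.0998)·1.602461 − (0.0091/3.7462)·1.252151 = 0.107284
denominator = 1 − 1.602461 = -0.602461
p = 0.107284 / -0.602461 = -0.1781

p = -0.1781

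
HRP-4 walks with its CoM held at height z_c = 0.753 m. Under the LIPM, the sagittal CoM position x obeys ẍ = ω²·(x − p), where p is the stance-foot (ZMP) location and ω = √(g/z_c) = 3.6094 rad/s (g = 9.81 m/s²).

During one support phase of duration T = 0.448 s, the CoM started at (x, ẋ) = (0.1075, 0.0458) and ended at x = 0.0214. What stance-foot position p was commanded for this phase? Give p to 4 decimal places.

p = 0.1797

ωT = 3.6094·0.448 = 1.617011; cosh(ωT) = 2.618251, sinh(ωT) = 2.419760
x(T) = p + (x₀−p)·cosh(ωT) + (ẋ₀/ω)·sinh(ωT) ⇒ p·(1 − cosh) = x(T) − x₀·cosh − (ẋ₀/ω)·sinh
numerator   = 0.0214 − (0.1075)·2.618251 − (0.0458/3.6094)·2.419760 = -0.290766
denominator = 1 − 2.618251 = -1.618251
p = -0.290766 / -1.618251 = 0.1797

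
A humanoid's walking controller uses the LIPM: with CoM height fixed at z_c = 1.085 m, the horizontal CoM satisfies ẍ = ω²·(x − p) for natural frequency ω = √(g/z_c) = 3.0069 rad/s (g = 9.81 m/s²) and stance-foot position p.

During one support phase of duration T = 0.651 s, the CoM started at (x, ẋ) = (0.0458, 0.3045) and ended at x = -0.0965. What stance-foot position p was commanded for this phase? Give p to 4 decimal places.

ωT = 3.0069·0.651 = 1.957492; cosh(ωT) = 3.611378, sinh(ωT) = 3.470166
x(T) = p + (x₀−p)·cosh(ωT) + (ẋ₀/ω)·sinh(ωT) ⇒ p·(1 − cosh) = x(T) − x₀·cosh − (ẋ₀/ω)·sinh
numerator   = -0.0965 − (0.0458)·3.611378 − (0.3045/3.0069)·3.470166 = -0.613315
denominator = 1 − 3.611378 = -2.611378
p = -0.613315 / -2.611378 = 0.2349

p = 0.2349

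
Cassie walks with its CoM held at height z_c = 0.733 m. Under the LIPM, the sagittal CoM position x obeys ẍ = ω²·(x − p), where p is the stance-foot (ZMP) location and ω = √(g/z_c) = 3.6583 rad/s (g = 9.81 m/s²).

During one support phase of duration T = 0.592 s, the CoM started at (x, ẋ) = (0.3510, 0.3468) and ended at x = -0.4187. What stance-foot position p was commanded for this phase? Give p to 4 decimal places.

ωT = 3.6583·0.592 = 2.165714; cosh(ωT) = 4.417745, sinh(ωT) = 4.303077
x(T) = p + (x₀−p)·cosh(ωT) + (ẋ₀/ω)·sinh(ωT) ⇒ p·(1 − cosh) = x(T) − x₀·cosh − (ẋ₀/ω)·sinh
numerator   = -0.4187 − (0.3510)·4.417745 − (0.3468/3.6583)·4.303077 = -2.377252
denominator = 1 − 4.417745 = -3.417745
p = -2.377252 / -3.417745 = 0.6956

p = 0.6956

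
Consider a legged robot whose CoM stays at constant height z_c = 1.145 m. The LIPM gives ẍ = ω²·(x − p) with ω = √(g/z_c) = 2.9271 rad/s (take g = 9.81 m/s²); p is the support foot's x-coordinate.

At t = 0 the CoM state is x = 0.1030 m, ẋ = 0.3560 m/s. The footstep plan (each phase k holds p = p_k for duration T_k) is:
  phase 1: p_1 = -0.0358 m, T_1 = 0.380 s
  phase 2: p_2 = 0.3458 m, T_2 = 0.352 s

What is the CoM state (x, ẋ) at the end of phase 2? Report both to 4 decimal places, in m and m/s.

x = 0.8537, ẋ = 1.8795

phase 1: p=-0.0358, T=0.380, ωT=1.112298, cosh=1.685071, sinh=1.356268; start (x,ẋ)=(0.103000, 0.356000) → end (x,ẋ)=(0.363040, 1.150912)
phase 2: p=0.3458, T=0.352, ωT=1.030339, cosh=1.579451, sinh=1.222565; start (x,ẋ)=(0.363040, 1.150912) → end (x,ẋ)=(0.853732, 1.879504)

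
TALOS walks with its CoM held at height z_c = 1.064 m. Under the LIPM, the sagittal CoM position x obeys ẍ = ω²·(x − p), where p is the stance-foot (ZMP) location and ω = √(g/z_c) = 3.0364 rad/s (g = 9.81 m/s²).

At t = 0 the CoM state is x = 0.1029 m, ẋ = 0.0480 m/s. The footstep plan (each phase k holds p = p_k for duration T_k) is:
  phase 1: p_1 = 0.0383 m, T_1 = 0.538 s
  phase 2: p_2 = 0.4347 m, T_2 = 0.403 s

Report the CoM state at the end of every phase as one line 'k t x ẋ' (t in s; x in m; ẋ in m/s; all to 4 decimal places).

phase 1: p=0.0383, T=0.538, ωT=1.633583, cosh=2.658712, sinh=2.463483; start (x,ẋ)=(0.102900, 0.048000) → end (x,ẋ)=(0.248996, 0.610834)
phase 2: p=0.4347, T=0.403, ωT=1.223669, cosh=1.846894, sinh=1.552745; start (x,ẋ)=(0.248996, 0.610834) → end (x,ẋ)=(0.404091, 0.252597)

1 0.5380 0.2490 0.6108
2 0.9410 0.4041 0.2526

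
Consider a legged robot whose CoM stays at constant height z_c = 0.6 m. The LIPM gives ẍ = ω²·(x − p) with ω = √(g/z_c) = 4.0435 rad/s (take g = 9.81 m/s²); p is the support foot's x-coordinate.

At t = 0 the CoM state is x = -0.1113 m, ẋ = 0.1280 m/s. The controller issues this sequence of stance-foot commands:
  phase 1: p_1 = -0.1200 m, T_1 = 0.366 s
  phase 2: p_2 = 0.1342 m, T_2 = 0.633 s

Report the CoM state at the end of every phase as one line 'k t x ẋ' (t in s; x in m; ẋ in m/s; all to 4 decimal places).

phase 1: p=-0.1200, T=0.366, ωT=1.479921, cosh=2.310127, sinh=2.082471; start (x,ẋ)=(-0.111300, 0.128000) → end (x,ẋ)=(-0.033980, 0.368954)
phase 2: p=0.1342, T=0.633, ωT=2.559535, cosh=6.503575, sinh=6.426235; start (x,ẋ)=(-0.033980, 0.368954) → end (x,ẋ)=(-0.373199, -1.970540)

1 0.3660 -0.0340 0.3690
2 0.9990 -0.3732 -1.9705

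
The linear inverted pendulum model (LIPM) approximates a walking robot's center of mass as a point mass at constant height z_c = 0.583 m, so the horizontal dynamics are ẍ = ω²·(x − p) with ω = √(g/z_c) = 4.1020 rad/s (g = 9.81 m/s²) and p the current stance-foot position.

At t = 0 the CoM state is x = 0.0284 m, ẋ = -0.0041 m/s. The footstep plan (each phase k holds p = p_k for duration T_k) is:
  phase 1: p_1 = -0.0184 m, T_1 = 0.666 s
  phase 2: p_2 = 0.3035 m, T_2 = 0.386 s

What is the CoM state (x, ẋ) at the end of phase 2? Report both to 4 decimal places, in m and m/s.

phase 1: p=-0.0184, T=0.666, ωT=2.731932, cosh=7.713816, sinh=7.648723; start (x,ẋ)=(0.028400, -0.004100) → end (x,ẋ)=(0.334962, 1.436726)
phase 2: p=0.3035, T=0.386, ωT=1.583372, cosh=2.538318, sinh=2.333036; start (x,ẋ)=(0.334962, 1.436726) → end (x,ẋ)=(1.200506, 3.947959)

x = 1.2005, ẋ = 3.9480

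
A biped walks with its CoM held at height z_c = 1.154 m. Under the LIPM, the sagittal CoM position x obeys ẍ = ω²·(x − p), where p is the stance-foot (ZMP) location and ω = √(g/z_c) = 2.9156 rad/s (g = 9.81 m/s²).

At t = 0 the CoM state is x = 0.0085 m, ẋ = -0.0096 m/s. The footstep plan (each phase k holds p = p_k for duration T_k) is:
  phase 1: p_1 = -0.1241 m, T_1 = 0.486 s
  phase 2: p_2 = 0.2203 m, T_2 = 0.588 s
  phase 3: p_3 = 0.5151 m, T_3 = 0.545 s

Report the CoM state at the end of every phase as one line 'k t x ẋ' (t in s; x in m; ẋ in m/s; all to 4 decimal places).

phase 1: p=-0.1241, T=0.486, ωT=1.416982, cosh=2.183548, sinh=1.941104; start (x,ẋ)=(0.008500, -0.009600) → end (x,ẋ)=(0.159047, 0.729485)
phase 2: p=0.2203, T=0.588, ωT=1.714373, cosh=2.866634, sinh=2.686557; start (x,ẋ)=(0.159047, 0.729485) → end (x,ẋ)=(0.716889, 1.611378)
phase 3: p=0.5151, T=0.545, ωT=1.589002, cosh=2.551493, sinh=2.347364; start (x,ẋ)=(0.716889, 1.611378) → end (x,ẋ)=(2.327292, 5.492460)

1 0.4860 0.1590 0.7295
2 1.0740 0.7169 1.6114
3 1.6190 2.3273 5.4925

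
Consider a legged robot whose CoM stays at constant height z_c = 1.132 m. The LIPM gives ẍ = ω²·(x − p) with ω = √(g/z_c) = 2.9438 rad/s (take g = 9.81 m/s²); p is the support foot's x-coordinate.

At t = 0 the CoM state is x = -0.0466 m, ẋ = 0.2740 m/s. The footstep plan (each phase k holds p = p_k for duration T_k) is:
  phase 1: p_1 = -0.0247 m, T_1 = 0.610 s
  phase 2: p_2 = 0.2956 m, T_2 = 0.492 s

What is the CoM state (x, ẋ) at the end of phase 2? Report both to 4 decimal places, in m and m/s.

phase 1: p=-0.0247, T=0.610, ωT=1.795718, cosh=3.094903, sinh=2.928895; start (x,ẋ)=(-0.046600, 0.274000) → end (x,ẋ)=(0.180134, 0.659180)
phase 2: p=0.2956, T=0.492, ωT=1.448350, cosh=2.245521, sinh=2.010563; start (x,ẋ)=(0.180134, 0.659180) → end (x,ẋ)=(0.486528, 0.796796)

x = 0.4865, ẋ = 0.7968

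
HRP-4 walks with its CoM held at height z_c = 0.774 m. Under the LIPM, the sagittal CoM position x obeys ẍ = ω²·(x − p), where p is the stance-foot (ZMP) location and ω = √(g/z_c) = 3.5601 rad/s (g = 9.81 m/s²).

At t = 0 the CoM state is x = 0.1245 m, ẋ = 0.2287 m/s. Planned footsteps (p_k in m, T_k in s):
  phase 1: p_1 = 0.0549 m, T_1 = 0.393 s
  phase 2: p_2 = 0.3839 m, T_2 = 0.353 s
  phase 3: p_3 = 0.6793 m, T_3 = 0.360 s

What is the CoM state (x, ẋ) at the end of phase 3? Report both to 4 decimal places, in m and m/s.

x = 1.4431, ẋ = 3.1034

phase 1: p=0.0549, T=0.393, ωT=1.399119, cosh=2.149222, sinh=1.902408; start (x,ẋ)=(0.124500, 0.228700) → end (x,ẋ)=(0.326696, 0.962911)
phase 2: p=0.3839, T=0.353, ωT=1.256715, cosh=1.899224, sinh=1.614637; start (x,ẋ)=(0.326696, 0.962911) → end (x,ẋ)=(0.711973, 1.499961)
phase 3: p=0.6793, T=0.360, ωT=1.281636, cosh=1.940056, sinh=1.662473; start (x,ẋ)=(0.711973, 1.499961) → end (x,ẋ)=(1.443129, 3.103384)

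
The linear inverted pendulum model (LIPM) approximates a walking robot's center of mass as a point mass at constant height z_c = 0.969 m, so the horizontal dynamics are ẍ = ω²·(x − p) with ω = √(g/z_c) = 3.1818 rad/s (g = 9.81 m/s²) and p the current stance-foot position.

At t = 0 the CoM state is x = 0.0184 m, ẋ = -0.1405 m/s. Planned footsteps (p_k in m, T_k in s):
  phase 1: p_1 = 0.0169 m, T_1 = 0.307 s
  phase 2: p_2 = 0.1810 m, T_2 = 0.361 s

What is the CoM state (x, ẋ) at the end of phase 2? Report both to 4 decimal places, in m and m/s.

phase 1: p=0.0169, T=0.307, ωT=0.976813, cosh=1.516243, sinh=1.139734; start (x,ẋ)=(0.018400, -0.140500) → end (x,ẋ)=(-0.031153, -0.207593)
phase 2: p=0.1810, T=0.361, ωT=1.148630, cosh=1.735470, sinh=1.418399; start (x,ẋ)=(-0.031153, -0.207593) → end (x,ẋ)=(-0.279727, -1.317732)

x = -0.2797, ẋ = -1.3177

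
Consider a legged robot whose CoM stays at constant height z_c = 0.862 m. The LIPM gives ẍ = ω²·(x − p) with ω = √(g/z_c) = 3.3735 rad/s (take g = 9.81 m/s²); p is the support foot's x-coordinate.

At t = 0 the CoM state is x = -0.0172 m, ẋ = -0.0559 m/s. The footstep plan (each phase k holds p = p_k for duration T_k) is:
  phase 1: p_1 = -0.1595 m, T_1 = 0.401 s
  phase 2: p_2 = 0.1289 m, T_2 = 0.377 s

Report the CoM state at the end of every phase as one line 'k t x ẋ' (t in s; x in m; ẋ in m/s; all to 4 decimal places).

1 0.4010 0.1042 0.7511
2 0.7780 0.4473 1.3080

phase 1: p=-0.1595, T=0.401, ωT=1.352774, cosh=2.063331, sinh=1.804808; start (x,ẋ)=(-0.017200, -0.055900) → end (x,ẋ)=(0.104206, 0.751056)
phase 2: p=0.1289, T=0.377, ωT=1.271810, cosh=1.923813, sinh=1.643489; start (x,ẋ)=(0.104206, 0.751056) → end (x,ẋ)=(0.447290, 1.307979)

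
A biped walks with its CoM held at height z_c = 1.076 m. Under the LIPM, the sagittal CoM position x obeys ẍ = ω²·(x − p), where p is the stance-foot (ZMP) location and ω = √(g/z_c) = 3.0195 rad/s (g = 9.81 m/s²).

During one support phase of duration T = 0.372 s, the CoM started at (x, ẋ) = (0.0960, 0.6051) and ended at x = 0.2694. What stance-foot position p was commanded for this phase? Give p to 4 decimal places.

ωT = 3.0195·0.372 = 1.123254; cosh(ωT) = 1.700032, sinh(ωT) = 1.374812
x(T) = p + (x₀−p)·cosh(ωT) + (ẋ₀/ω)·sinh(ωT) ⇒ p·(1 − cosh) = x(T) − x₀·cosh − (ẋ₀/ω)·sinh
numerator   = 0.2694 − (0.0960)·1.700032 − (0.6051/3.0195)·1.374812 = -0.169312
denominator = 1 − 1.700032 = -0.700032
p = -0.169312 / -0.700032 = 0.2419

p = 0.2419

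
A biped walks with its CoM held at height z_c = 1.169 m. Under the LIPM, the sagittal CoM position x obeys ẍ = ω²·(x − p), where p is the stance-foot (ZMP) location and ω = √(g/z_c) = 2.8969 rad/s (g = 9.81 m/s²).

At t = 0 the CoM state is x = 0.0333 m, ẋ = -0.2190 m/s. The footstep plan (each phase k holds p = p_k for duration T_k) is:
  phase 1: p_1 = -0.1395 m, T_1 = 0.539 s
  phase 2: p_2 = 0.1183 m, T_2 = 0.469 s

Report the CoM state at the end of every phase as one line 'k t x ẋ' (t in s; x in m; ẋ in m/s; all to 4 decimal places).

1 0.5390 0.1182 0.5955
2 1.0080 0.4915 1.2343

phase 1: p=-0.1395, T=0.539, ωT=1.561429, cosh=2.487731, sinh=2.277895; start (x,ẋ)=(0.033300, -0.219000) → end (x,ẋ)=(0.118176, 0.595466)
phase 2: p=0.1183, T=0.469, ωT=1.358646, cosh=2.073965, sinh=1.816957; start (x,ẋ)=(0.118176, 0.595466) → end (x,ẋ)=(0.491522, 1.234320)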